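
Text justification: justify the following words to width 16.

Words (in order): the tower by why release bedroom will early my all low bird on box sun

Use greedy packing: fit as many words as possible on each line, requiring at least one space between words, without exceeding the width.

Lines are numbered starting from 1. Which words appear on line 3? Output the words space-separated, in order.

Line 1: ['the', 'tower', 'by', 'why'] (min_width=16, slack=0)
Line 2: ['release', 'bedroom'] (min_width=15, slack=1)
Line 3: ['will', 'early', 'my'] (min_width=13, slack=3)
Line 4: ['all', 'low', 'bird', 'on'] (min_width=15, slack=1)
Line 5: ['box', 'sun'] (min_width=7, slack=9)

Answer: will early my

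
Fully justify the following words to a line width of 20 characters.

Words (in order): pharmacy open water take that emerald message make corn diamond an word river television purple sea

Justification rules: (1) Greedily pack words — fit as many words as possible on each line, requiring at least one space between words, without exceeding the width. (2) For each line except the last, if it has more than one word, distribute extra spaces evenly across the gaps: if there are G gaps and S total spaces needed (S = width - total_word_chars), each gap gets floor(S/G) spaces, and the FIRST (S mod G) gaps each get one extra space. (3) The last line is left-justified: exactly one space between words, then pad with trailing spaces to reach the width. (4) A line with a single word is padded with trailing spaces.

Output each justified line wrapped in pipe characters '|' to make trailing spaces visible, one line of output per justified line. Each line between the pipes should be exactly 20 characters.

Line 1: ['pharmacy', 'open', 'water'] (min_width=19, slack=1)
Line 2: ['take', 'that', 'emerald'] (min_width=17, slack=3)
Line 3: ['message', 'make', 'corn'] (min_width=17, slack=3)
Line 4: ['diamond', 'an', 'word'] (min_width=15, slack=5)
Line 5: ['river', 'television'] (min_width=16, slack=4)
Line 6: ['purple', 'sea'] (min_width=10, slack=10)

Answer: |pharmacy  open water|
|take   that  emerald|
|message   make  corn|
|diamond    an   word|
|river     television|
|purple sea          |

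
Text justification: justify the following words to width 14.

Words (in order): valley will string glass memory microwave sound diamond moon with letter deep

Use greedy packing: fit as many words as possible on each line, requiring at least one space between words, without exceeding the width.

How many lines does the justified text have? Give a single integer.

Answer: 7

Derivation:
Line 1: ['valley', 'will'] (min_width=11, slack=3)
Line 2: ['string', 'glass'] (min_width=12, slack=2)
Line 3: ['memory'] (min_width=6, slack=8)
Line 4: ['microwave'] (min_width=9, slack=5)
Line 5: ['sound', 'diamond'] (min_width=13, slack=1)
Line 6: ['moon', 'with'] (min_width=9, slack=5)
Line 7: ['letter', 'deep'] (min_width=11, slack=3)
Total lines: 7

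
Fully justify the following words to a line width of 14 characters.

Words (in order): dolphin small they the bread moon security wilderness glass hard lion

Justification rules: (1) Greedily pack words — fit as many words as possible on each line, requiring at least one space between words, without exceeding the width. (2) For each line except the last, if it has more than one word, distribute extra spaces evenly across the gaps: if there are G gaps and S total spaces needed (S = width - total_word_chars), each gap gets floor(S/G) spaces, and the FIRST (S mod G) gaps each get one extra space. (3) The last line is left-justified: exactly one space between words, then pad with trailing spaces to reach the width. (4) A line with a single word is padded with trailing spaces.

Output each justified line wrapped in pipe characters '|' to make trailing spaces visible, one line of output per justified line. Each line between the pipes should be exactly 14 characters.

Line 1: ['dolphin', 'small'] (min_width=13, slack=1)
Line 2: ['they', 'the', 'bread'] (min_width=14, slack=0)
Line 3: ['moon', 'security'] (min_width=13, slack=1)
Line 4: ['wilderness'] (min_width=10, slack=4)
Line 5: ['glass', 'hard'] (min_width=10, slack=4)
Line 6: ['lion'] (min_width=4, slack=10)

Answer: |dolphin  small|
|they the bread|
|moon  security|
|wilderness    |
|glass     hard|
|lion          |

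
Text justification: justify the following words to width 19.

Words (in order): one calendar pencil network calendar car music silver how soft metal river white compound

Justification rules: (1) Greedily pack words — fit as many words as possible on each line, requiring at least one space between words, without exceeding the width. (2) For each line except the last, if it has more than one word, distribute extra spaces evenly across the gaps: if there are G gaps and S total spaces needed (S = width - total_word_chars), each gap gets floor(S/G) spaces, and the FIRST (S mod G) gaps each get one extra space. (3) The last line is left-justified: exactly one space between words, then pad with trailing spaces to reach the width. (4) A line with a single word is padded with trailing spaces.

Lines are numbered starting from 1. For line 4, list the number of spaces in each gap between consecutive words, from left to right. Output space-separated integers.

Answer: 4 3

Derivation:
Line 1: ['one', 'calendar', 'pencil'] (min_width=19, slack=0)
Line 2: ['network', 'calendar'] (min_width=16, slack=3)
Line 3: ['car', 'music', 'silver'] (min_width=16, slack=3)
Line 4: ['how', 'soft', 'metal'] (min_width=14, slack=5)
Line 5: ['river', 'white'] (min_width=11, slack=8)
Line 6: ['compound'] (min_width=8, slack=11)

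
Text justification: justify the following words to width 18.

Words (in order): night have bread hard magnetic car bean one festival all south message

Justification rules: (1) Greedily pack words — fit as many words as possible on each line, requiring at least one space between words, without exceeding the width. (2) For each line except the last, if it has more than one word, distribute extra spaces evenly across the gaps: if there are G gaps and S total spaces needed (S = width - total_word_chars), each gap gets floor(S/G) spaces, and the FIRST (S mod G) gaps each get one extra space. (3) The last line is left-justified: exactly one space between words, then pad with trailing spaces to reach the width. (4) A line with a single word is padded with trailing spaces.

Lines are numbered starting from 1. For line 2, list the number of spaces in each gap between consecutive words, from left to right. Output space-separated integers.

Line 1: ['night', 'have', 'bread'] (min_width=16, slack=2)
Line 2: ['hard', 'magnetic', 'car'] (min_width=17, slack=1)
Line 3: ['bean', 'one', 'festival'] (min_width=17, slack=1)
Line 4: ['all', 'south', 'message'] (min_width=17, slack=1)

Answer: 2 1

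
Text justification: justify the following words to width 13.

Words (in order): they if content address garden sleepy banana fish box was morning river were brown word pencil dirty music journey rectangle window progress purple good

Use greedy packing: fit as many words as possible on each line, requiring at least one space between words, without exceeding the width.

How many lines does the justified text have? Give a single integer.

Answer: 15

Derivation:
Line 1: ['they', 'if'] (min_width=7, slack=6)
Line 2: ['content'] (min_width=7, slack=6)
Line 3: ['address'] (min_width=7, slack=6)
Line 4: ['garden', 'sleepy'] (min_width=13, slack=0)
Line 5: ['banana', 'fish'] (min_width=11, slack=2)
Line 6: ['box', 'was'] (min_width=7, slack=6)
Line 7: ['morning', 'river'] (min_width=13, slack=0)
Line 8: ['were', 'brown'] (min_width=10, slack=3)
Line 9: ['word', 'pencil'] (min_width=11, slack=2)
Line 10: ['dirty', 'music'] (min_width=11, slack=2)
Line 11: ['journey'] (min_width=7, slack=6)
Line 12: ['rectangle'] (min_width=9, slack=4)
Line 13: ['window'] (min_width=6, slack=7)
Line 14: ['progress'] (min_width=8, slack=5)
Line 15: ['purple', 'good'] (min_width=11, slack=2)
Total lines: 15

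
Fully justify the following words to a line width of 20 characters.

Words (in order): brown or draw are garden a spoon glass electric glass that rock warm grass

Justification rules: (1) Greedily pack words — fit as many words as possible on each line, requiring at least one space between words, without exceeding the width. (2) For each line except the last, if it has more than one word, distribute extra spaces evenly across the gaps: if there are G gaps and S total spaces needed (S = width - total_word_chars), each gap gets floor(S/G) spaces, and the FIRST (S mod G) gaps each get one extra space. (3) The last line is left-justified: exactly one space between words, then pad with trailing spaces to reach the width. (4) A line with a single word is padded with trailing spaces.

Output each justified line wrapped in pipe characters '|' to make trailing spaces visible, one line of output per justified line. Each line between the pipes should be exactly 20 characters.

Answer: |brown  or  draw  are|
|garden a spoon glass|
|electric  glass that|
|rock warm grass     |

Derivation:
Line 1: ['brown', 'or', 'draw', 'are'] (min_width=17, slack=3)
Line 2: ['garden', 'a', 'spoon', 'glass'] (min_width=20, slack=0)
Line 3: ['electric', 'glass', 'that'] (min_width=19, slack=1)
Line 4: ['rock', 'warm', 'grass'] (min_width=15, slack=5)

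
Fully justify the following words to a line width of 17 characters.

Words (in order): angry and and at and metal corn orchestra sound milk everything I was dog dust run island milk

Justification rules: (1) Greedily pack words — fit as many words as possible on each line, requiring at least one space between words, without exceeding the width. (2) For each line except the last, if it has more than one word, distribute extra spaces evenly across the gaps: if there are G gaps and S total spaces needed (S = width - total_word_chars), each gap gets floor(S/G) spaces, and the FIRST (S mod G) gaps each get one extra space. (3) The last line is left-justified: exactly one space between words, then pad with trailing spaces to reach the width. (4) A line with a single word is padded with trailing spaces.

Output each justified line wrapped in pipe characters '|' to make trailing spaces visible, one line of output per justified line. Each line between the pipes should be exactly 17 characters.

Line 1: ['angry', 'and', 'and', 'at'] (min_width=16, slack=1)
Line 2: ['and', 'metal', 'corn'] (min_width=14, slack=3)
Line 3: ['orchestra', 'sound'] (min_width=15, slack=2)
Line 4: ['milk', 'everything', 'I'] (min_width=17, slack=0)
Line 5: ['was', 'dog', 'dust', 'run'] (min_width=16, slack=1)
Line 6: ['island', 'milk'] (min_width=11, slack=6)

Answer: |angry  and and at|
|and   metal  corn|
|orchestra   sound|
|milk everything I|
|was  dog dust run|
|island milk      |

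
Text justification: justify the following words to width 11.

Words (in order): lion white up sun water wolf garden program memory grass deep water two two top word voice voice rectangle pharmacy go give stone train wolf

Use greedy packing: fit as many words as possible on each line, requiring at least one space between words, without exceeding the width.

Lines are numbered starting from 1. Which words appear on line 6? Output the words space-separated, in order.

Answer: memory

Derivation:
Line 1: ['lion', 'white'] (min_width=10, slack=1)
Line 2: ['up', 'sun'] (min_width=6, slack=5)
Line 3: ['water', 'wolf'] (min_width=10, slack=1)
Line 4: ['garden'] (min_width=6, slack=5)
Line 5: ['program'] (min_width=7, slack=4)
Line 6: ['memory'] (min_width=6, slack=5)
Line 7: ['grass', 'deep'] (min_width=10, slack=1)
Line 8: ['water', 'two'] (min_width=9, slack=2)
Line 9: ['two', 'top'] (min_width=7, slack=4)
Line 10: ['word', 'voice'] (min_width=10, slack=1)
Line 11: ['voice'] (min_width=5, slack=6)
Line 12: ['rectangle'] (min_width=9, slack=2)
Line 13: ['pharmacy', 'go'] (min_width=11, slack=0)
Line 14: ['give', 'stone'] (min_width=10, slack=1)
Line 15: ['train', 'wolf'] (min_width=10, slack=1)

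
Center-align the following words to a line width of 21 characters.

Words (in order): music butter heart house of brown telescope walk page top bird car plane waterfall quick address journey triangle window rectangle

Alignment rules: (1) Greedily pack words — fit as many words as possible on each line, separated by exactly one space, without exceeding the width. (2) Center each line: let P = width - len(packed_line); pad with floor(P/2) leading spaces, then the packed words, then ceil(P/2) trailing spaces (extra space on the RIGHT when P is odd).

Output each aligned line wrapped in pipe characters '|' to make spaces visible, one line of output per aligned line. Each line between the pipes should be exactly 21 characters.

Line 1: ['music', 'butter', 'heart'] (min_width=18, slack=3)
Line 2: ['house', 'of', 'brown'] (min_width=14, slack=7)
Line 3: ['telescope', 'walk', 'page'] (min_width=19, slack=2)
Line 4: ['top', 'bird', 'car', 'plane'] (min_width=18, slack=3)
Line 5: ['waterfall', 'quick'] (min_width=15, slack=6)
Line 6: ['address', 'journey'] (min_width=15, slack=6)
Line 7: ['triangle', 'window'] (min_width=15, slack=6)
Line 8: ['rectangle'] (min_width=9, slack=12)

Answer: | music butter heart  |
|   house of brown    |
| telescope walk page |
| top bird car plane  |
|   waterfall quick   |
|   address journey   |
|   triangle window   |
|      rectangle      |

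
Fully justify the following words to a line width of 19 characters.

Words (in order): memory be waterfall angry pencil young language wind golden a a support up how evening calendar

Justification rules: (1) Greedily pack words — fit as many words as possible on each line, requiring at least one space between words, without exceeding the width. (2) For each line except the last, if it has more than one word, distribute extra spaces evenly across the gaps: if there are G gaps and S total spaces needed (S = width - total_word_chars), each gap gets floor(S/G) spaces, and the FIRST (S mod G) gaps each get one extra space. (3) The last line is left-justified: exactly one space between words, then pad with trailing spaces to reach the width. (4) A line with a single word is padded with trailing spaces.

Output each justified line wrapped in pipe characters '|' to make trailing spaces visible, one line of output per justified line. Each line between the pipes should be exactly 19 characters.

Line 1: ['memory', 'be', 'waterfall'] (min_width=19, slack=0)
Line 2: ['angry', 'pencil', 'young'] (min_width=18, slack=1)
Line 3: ['language', 'wind'] (min_width=13, slack=6)
Line 4: ['golden', 'a', 'a', 'support'] (min_width=18, slack=1)
Line 5: ['up', 'how', 'evening'] (min_width=14, slack=5)
Line 6: ['calendar'] (min_width=8, slack=11)

Answer: |memory be waterfall|
|angry  pencil young|
|language       wind|
|golden  a a support|
|up    how   evening|
|calendar           |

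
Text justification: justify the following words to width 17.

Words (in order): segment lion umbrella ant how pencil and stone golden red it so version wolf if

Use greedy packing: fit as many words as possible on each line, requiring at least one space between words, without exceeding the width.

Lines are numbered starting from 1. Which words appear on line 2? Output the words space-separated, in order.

Answer: umbrella ant how

Derivation:
Line 1: ['segment', 'lion'] (min_width=12, slack=5)
Line 2: ['umbrella', 'ant', 'how'] (min_width=16, slack=1)
Line 3: ['pencil', 'and', 'stone'] (min_width=16, slack=1)
Line 4: ['golden', 'red', 'it', 'so'] (min_width=16, slack=1)
Line 5: ['version', 'wolf', 'if'] (min_width=15, slack=2)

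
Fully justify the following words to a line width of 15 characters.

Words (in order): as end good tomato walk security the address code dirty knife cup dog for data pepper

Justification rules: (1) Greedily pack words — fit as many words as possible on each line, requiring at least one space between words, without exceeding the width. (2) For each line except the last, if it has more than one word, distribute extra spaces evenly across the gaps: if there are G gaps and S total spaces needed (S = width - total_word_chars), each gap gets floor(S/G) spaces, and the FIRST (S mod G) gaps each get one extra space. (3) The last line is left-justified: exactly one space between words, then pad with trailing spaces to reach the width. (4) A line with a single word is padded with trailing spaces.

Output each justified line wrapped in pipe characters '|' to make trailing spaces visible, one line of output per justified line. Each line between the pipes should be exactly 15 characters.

Answer: |as   end   good|
|tomato     walk|
|security    the|
|address    code|
|dirty knife cup|
|dog   for  data|
|pepper         |

Derivation:
Line 1: ['as', 'end', 'good'] (min_width=11, slack=4)
Line 2: ['tomato', 'walk'] (min_width=11, slack=4)
Line 3: ['security', 'the'] (min_width=12, slack=3)
Line 4: ['address', 'code'] (min_width=12, slack=3)
Line 5: ['dirty', 'knife', 'cup'] (min_width=15, slack=0)
Line 6: ['dog', 'for', 'data'] (min_width=12, slack=3)
Line 7: ['pepper'] (min_width=6, slack=9)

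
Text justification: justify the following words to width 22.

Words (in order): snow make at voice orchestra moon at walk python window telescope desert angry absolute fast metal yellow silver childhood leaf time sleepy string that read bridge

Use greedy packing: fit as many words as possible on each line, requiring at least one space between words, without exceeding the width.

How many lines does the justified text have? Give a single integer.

Answer: 9

Derivation:
Line 1: ['snow', 'make', 'at', 'voice'] (min_width=18, slack=4)
Line 2: ['orchestra', 'moon', 'at', 'walk'] (min_width=22, slack=0)
Line 3: ['python', 'window'] (min_width=13, slack=9)
Line 4: ['telescope', 'desert', 'angry'] (min_width=22, slack=0)
Line 5: ['absolute', 'fast', 'metal'] (min_width=19, slack=3)
Line 6: ['yellow', 'silver'] (min_width=13, slack=9)
Line 7: ['childhood', 'leaf', 'time'] (min_width=19, slack=3)
Line 8: ['sleepy', 'string', 'that'] (min_width=18, slack=4)
Line 9: ['read', 'bridge'] (min_width=11, slack=11)
Total lines: 9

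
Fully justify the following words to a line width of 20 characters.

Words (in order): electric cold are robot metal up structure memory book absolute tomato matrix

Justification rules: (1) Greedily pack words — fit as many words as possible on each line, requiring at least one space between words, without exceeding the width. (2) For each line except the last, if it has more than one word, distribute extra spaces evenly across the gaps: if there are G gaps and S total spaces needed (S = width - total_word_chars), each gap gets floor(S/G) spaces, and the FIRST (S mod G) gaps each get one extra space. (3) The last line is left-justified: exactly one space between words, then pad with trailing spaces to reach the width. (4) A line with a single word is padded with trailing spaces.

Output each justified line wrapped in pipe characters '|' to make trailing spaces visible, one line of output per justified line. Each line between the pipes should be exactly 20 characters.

Line 1: ['electric', 'cold', 'are'] (min_width=17, slack=3)
Line 2: ['robot', 'metal', 'up'] (min_width=14, slack=6)
Line 3: ['structure', 'memory'] (min_width=16, slack=4)
Line 4: ['book', 'absolute', 'tomato'] (min_width=20, slack=0)
Line 5: ['matrix'] (min_width=6, slack=14)

Answer: |electric   cold  are|
|robot    metal    up|
|structure     memory|
|book absolute tomato|
|matrix              |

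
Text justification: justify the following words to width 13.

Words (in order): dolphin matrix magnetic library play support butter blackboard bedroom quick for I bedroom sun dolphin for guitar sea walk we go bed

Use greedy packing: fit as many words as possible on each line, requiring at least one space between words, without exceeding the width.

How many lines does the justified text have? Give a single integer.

Answer: 13

Derivation:
Line 1: ['dolphin'] (min_width=7, slack=6)
Line 2: ['matrix'] (min_width=6, slack=7)
Line 3: ['magnetic'] (min_width=8, slack=5)
Line 4: ['library', 'play'] (min_width=12, slack=1)
Line 5: ['support'] (min_width=7, slack=6)
Line 6: ['butter'] (min_width=6, slack=7)
Line 7: ['blackboard'] (min_width=10, slack=3)
Line 8: ['bedroom', 'quick'] (min_width=13, slack=0)
Line 9: ['for', 'I', 'bedroom'] (min_width=13, slack=0)
Line 10: ['sun', 'dolphin'] (min_width=11, slack=2)
Line 11: ['for', 'guitar'] (min_width=10, slack=3)
Line 12: ['sea', 'walk', 'we'] (min_width=11, slack=2)
Line 13: ['go', 'bed'] (min_width=6, slack=7)
Total lines: 13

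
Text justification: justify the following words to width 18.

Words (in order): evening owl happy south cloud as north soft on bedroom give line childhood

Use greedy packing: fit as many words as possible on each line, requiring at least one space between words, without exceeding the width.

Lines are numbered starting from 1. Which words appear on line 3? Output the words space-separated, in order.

Answer: north soft on

Derivation:
Line 1: ['evening', 'owl', 'happy'] (min_width=17, slack=1)
Line 2: ['south', 'cloud', 'as'] (min_width=14, slack=4)
Line 3: ['north', 'soft', 'on'] (min_width=13, slack=5)
Line 4: ['bedroom', 'give', 'line'] (min_width=17, slack=1)
Line 5: ['childhood'] (min_width=9, slack=9)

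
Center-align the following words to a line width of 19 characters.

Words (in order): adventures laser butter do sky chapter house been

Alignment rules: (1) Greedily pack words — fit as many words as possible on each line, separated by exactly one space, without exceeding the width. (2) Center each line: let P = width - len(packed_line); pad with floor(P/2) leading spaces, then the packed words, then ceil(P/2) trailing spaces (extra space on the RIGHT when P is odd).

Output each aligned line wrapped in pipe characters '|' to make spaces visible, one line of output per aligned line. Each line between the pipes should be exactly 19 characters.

Line 1: ['adventures', 'laser'] (min_width=16, slack=3)
Line 2: ['butter', 'do', 'sky'] (min_width=13, slack=6)
Line 3: ['chapter', 'house', 'been'] (min_width=18, slack=1)

Answer: | adventures laser  |
|   butter do sky   |
|chapter house been |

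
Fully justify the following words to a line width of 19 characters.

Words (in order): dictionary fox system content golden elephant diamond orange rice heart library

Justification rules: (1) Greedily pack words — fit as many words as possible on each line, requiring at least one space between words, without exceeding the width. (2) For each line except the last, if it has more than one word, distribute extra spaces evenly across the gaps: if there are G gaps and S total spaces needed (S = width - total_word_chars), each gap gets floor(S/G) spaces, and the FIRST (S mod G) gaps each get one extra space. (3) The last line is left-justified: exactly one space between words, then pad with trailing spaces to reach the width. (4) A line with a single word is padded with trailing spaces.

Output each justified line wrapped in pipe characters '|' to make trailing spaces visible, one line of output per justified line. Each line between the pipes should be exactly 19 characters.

Answer: |dictionary      fox|
|system      content|
|golden     elephant|
|diamond orange rice|
|heart library      |

Derivation:
Line 1: ['dictionary', 'fox'] (min_width=14, slack=5)
Line 2: ['system', 'content'] (min_width=14, slack=5)
Line 3: ['golden', 'elephant'] (min_width=15, slack=4)
Line 4: ['diamond', 'orange', 'rice'] (min_width=19, slack=0)
Line 5: ['heart', 'library'] (min_width=13, slack=6)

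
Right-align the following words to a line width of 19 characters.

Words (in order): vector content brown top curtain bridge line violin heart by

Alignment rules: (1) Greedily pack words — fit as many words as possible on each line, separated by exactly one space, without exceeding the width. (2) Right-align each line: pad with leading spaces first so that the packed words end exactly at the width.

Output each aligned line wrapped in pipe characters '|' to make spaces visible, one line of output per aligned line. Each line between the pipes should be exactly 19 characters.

Line 1: ['vector', 'content'] (min_width=14, slack=5)
Line 2: ['brown', 'top', 'curtain'] (min_width=17, slack=2)
Line 3: ['bridge', 'line', 'violin'] (min_width=18, slack=1)
Line 4: ['heart', 'by'] (min_width=8, slack=11)

Answer: |     vector content|
|  brown top curtain|
| bridge line violin|
|           heart by|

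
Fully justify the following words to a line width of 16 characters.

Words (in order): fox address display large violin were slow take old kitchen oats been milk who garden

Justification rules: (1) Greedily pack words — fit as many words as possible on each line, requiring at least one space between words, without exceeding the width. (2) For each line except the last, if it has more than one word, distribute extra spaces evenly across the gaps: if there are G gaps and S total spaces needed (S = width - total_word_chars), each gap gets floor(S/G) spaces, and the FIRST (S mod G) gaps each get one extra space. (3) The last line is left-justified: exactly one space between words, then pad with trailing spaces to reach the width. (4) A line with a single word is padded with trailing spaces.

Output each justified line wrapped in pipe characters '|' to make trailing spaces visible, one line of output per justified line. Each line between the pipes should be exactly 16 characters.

Answer: |fox      address|
|display    large|
|violin were slow|
|take old kitchen|
|oats  been  milk|
|who garden      |

Derivation:
Line 1: ['fox', 'address'] (min_width=11, slack=5)
Line 2: ['display', 'large'] (min_width=13, slack=3)
Line 3: ['violin', 'were', 'slow'] (min_width=16, slack=0)
Line 4: ['take', 'old', 'kitchen'] (min_width=16, slack=0)
Line 5: ['oats', 'been', 'milk'] (min_width=14, slack=2)
Line 6: ['who', 'garden'] (min_width=10, slack=6)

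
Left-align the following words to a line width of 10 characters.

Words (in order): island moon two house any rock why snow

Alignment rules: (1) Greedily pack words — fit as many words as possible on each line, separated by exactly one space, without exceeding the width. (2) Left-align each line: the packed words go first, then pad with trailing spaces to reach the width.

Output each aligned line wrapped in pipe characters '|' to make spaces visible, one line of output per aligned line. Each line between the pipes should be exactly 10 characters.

Line 1: ['island'] (min_width=6, slack=4)
Line 2: ['moon', 'two'] (min_width=8, slack=2)
Line 3: ['house', 'any'] (min_width=9, slack=1)
Line 4: ['rock', 'why'] (min_width=8, slack=2)
Line 5: ['snow'] (min_width=4, slack=6)

Answer: |island    |
|moon two  |
|house any |
|rock why  |
|snow      |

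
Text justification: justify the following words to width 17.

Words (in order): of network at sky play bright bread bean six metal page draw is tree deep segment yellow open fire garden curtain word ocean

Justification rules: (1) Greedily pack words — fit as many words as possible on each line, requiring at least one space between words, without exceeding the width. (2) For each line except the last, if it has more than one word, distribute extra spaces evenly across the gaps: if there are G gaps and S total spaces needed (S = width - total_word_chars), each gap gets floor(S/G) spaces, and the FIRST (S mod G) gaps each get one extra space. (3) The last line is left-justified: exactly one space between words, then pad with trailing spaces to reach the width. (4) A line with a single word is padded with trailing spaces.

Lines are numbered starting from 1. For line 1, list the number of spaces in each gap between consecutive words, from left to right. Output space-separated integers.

Answer: 1 1 1

Derivation:
Line 1: ['of', 'network', 'at', 'sky'] (min_width=17, slack=0)
Line 2: ['play', 'bright', 'bread'] (min_width=17, slack=0)
Line 3: ['bean', 'six', 'metal'] (min_width=14, slack=3)
Line 4: ['page', 'draw', 'is', 'tree'] (min_width=17, slack=0)
Line 5: ['deep', 'segment'] (min_width=12, slack=5)
Line 6: ['yellow', 'open', 'fire'] (min_width=16, slack=1)
Line 7: ['garden', 'curtain'] (min_width=14, slack=3)
Line 8: ['word', 'ocean'] (min_width=10, slack=7)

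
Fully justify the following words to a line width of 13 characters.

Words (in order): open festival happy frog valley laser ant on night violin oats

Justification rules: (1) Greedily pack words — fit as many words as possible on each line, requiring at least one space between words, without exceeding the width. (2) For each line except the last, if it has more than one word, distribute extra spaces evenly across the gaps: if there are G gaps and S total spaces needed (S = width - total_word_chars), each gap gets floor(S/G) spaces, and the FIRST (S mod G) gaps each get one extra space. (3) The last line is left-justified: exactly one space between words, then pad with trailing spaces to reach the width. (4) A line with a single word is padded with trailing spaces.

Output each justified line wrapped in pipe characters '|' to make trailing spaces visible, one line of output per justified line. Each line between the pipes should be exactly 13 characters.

Line 1: ['open', 'festival'] (min_width=13, slack=0)
Line 2: ['happy', 'frog'] (min_width=10, slack=3)
Line 3: ['valley', 'laser'] (min_width=12, slack=1)
Line 4: ['ant', 'on', 'night'] (min_width=12, slack=1)
Line 5: ['violin', 'oats'] (min_width=11, slack=2)

Answer: |open festival|
|happy    frog|
|valley  laser|
|ant  on night|
|violin oats  |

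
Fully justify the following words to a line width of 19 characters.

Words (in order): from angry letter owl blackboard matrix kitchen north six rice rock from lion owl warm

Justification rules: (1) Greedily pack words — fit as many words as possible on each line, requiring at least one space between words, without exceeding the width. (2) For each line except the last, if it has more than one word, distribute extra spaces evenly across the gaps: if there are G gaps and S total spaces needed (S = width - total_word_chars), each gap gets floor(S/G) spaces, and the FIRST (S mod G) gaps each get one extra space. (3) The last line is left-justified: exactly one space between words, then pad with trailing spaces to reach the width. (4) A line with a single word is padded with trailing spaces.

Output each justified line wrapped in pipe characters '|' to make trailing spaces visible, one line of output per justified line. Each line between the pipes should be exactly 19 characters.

Line 1: ['from', 'angry', 'letter'] (min_width=17, slack=2)
Line 2: ['owl', 'blackboard'] (min_width=14, slack=5)
Line 3: ['matrix', 'kitchen'] (min_width=14, slack=5)
Line 4: ['north', 'six', 'rice', 'rock'] (min_width=19, slack=0)
Line 5: ['from', 'lion', 'owl', 'warm'] (min_width=18, slack=1)

Answer: |from  angry  letter|
|owl      blackboard|
|matrix      kitchen|
|north six rice rock|
|from lion owl warm |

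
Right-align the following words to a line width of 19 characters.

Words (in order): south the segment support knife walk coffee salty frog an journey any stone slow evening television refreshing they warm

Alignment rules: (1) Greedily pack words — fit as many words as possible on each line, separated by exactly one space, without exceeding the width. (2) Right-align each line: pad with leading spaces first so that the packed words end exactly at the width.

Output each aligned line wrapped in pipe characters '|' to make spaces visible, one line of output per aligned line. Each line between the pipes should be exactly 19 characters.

Line 1: ['south', 'the', 'segment'] (min_width=17, slack=2)
Line 2: ['support', 'knife', 'walk'] (min_width=18, slack=1)
Line 3: ['coffee', 'salty', 'frog'] (min_width=17, slack=2)
Line 4: ['an', 'journey', 'any'] (min_width=14, slack=5)
Line 5: ['stone', 'slow', 'evening'] (min_width=18, slack=1)
Line 6: ['television'] (min_width=10, slack=9)
Line 7: ['refreshing', 'they'] (min_width=15, slack=4)
Line 8: ['warm'] (min_width=4, slack=15)

Answer: |  south the segment|
| support knife walk|
|  coffee salty frog|
|     an journey any|
| stone slow evening|
|         television|
|    refreshing they|
|               warm|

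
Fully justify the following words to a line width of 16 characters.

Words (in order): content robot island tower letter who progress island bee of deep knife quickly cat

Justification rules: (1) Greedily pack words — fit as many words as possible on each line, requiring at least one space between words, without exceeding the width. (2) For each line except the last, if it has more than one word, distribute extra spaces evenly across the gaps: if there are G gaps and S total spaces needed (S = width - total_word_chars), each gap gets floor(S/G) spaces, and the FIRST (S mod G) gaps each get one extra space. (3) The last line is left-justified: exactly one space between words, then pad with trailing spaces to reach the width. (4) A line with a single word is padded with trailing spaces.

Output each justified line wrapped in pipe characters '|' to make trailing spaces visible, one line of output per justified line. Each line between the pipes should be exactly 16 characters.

Line 1: ['content', 'robot'] (min_width=13, slack=3)
Line 2: ['island', 'tower'] (min_width=12, slack=4)
Line 3: ['letter', 'who'] (min_width=10, slack=6)
Line 4: ['progress', 'island'] (min_width=15, slack=1)
Line 5: ['bee', 'of', 'deep'] (min_width=11, slack=5)
Line 6: ['knife', 'quickly'] (min_width=13, slack=3)
Line 7: ['cat'] (min_width=3, slack=13)

Answer: |content    robot|
|island     tower|
|letter       who|
|progress  island|
|bee    of   deep|
|knife    quickly|
|cat             |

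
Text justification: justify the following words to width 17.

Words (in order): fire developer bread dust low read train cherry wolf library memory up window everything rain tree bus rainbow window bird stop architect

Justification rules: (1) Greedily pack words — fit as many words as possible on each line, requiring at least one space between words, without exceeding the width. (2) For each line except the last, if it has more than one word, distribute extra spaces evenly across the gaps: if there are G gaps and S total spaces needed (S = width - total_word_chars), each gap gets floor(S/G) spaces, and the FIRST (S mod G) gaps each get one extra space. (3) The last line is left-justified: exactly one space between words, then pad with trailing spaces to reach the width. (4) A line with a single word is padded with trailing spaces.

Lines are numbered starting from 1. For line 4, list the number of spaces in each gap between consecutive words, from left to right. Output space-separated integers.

Answer: 6

Derivation:
Line 1: ['fire', 'developer'] (min_width=14, slack=3)
Line 2: ['bread', 'dust', 'low'] (min_width=14, slack=3)
Line 3: ['read', 'train', 'cherry'] (min_width=17, slack=0)
Line 4: ['wolf', 'library'] (min_width=12, slack=5)
Line 5: ['memory', 'up', 'window'] (min_width=16, slack=1)
Line 6: ['everything', 'rain'] (min_width=15, slack=2)
Line 7: ['tree', 'bus', 'rainbow'] (min_width=16, slack=1)
Line 8: ['window', 'bird', 'stop'] (min_width=16, slack=1)
Line 9: ['architect'] (min_width=9, slack=8)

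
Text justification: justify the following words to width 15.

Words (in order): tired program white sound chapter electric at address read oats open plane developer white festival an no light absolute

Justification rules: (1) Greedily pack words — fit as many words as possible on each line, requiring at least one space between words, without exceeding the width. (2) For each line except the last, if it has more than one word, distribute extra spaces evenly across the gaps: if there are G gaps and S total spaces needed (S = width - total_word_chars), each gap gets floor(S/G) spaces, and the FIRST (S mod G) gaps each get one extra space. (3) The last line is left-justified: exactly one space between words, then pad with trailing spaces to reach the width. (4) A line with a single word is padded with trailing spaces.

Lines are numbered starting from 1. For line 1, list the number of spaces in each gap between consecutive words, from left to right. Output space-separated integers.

Line 1: ['tired', 'program'] (min_width=13, slack=2)
Line 2: ['white', 'sound'] (min_width=11, slack=4)
Line 3: ['chapter'] (min_width=7, slack=8)
Line 4: ['electric', 'at'] (min_width=11, slack=4)
Line 5: ['address', 'read'] (min_width=12, slack=3)
Line 6: ['oats', 'open', 'plane'] (min_width=15, slack=0)
Line 7: ['developer', 'white'] (min_width=15, slack=0)
Line 8: ['festival', 'an', 'no'] (min_width=14, slack=1)
Line 9: ['light', 'absolute'] (min_width=14, slack=1)

Answer: 3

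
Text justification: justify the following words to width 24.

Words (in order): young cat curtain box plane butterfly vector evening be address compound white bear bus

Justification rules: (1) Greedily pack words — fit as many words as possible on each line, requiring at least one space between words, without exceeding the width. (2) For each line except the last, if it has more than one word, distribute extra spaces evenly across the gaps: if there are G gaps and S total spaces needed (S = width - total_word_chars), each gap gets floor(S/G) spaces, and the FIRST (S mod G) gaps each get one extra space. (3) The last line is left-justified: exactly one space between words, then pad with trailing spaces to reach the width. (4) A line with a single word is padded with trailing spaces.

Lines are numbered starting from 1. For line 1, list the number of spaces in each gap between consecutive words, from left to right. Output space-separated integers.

Line 1: ['young', 'cat', 'curtain', 'box'] (min_width=21, slack=3)
Line 2: ['plane', 'butterfly', 'vector'] (min_width=22, slack=2)
Line 3: ['evening', 'be', 'address'] (min_width=18, slack=6)
Line 4: ['compound', 'white', 'bear', 'bus'] (min_width=23, slack=1)

Answer: 2 2 2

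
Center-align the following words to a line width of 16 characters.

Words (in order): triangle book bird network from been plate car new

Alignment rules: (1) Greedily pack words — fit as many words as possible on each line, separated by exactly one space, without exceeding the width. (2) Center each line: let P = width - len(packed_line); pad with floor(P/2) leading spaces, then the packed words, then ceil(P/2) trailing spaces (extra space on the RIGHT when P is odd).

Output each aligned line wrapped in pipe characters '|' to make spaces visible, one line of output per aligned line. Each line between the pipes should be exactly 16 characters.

Line 1: ['triangle', 'book'] (min_width=13, slack=3)
Line 2: ['bird', 'network'] (min_width=12, slack=4)
Line 3: ['from', 'been', 'plate'] (min_width=15, slack=1)
Line 4: ['car', 'new'] (min_width=7, slack=9)

Answer: | triangle book  |
|  bird network  |
|from been plate |
|    car new     |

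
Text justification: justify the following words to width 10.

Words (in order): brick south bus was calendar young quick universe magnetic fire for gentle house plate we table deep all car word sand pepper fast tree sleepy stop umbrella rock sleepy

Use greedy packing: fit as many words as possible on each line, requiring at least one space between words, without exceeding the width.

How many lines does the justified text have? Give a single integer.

Answer: 22

Derivation:
Line 1: ['brick'] (min_width=5, slack=5)
Line 2: ['south', 'bus'] (min_width=9, slack=1)
Line 3: ['was'] (min_width=3, slack=7)
Line 4: ['calendar'] (min_width=8, slack=2)
Line 5: ['young'] (min_width=5, slack=5)
Line 6: ['quick'] (min_width=5, slack=5)
Line 7: ['universe'] (min_width=8, slack=2)
Line 8: ['magnetic'] (min_width=8, slack=2)
Line 9: ['fire', 'for'] (min_width=8, slack=2)
Line 10: ['gentle'] (min_width=6, slack=4)
Line 11: ['house'] (min_width=5, slack=5)
Line 12: ['plate', 'we'] (min_width=8, slack=2)
Line 13: ['table', 'deep'] (min_width=10, slack=0)
Line 14: ['all', 'car'] (min_width=7, slack=3)
Line 15: ['word', 'sand'] (min_width=9, slack=1)
Line 16: ['pepper'] (min_width=6, slack=4)
Line 17: ['fast', 'tree'] (min_width=9, slack=1)
Line 18: ['sleepy'] (min_width=6, slack=4)
Line 19: ['stop'] (min_width=4, slack=6)
Line 20: ['umbrella'] (min_width=8, slack=2)
Line 21: ['rock'] (min_width=4, slack=6)
Line 22: ['sleepy'] (min_width=6, slack=4)
Total lines: 22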